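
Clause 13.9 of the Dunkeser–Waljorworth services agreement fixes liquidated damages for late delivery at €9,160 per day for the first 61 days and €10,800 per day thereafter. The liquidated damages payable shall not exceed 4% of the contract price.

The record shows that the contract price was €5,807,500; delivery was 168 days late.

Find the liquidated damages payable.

€232,300

First 61 days: 61 × €9,160 = €558,760
Remaining days: (168 − 61) × €10,800 = €1,155,600
Accrued per-day damages: €558,760 + €1,155,600 = €1,714,360
Cap: 4% of €5,807,500 = €232,300
Cap at €232,300: €1,714,360 exceeds the cap → €232,300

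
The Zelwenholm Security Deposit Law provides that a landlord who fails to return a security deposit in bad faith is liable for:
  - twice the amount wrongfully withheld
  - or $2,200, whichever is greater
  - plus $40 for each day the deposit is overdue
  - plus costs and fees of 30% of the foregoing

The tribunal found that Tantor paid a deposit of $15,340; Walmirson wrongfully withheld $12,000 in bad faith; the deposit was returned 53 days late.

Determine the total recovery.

Recovery: $33,956

Doubled: 2 × $12,000 = $24,000
Minimum $2,200: $24,000 meets the minimum, no increase.
Late-return penalty: 53 × $40 = $2,120
Damages plus late penalty: $24,000 + $2,120 = $26,120
Costs and fees: 30% of $26,120 = $7,836
Total recovery: $26,120 + $7,836 = $33,956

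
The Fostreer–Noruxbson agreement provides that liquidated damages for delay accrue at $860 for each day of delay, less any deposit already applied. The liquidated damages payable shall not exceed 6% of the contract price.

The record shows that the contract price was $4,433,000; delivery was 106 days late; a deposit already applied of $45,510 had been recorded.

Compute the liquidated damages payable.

Per-day damages: 106 × $860 = $91,160
Less deposit already applied: $91,160 − $45,510 = $45,650
Cap: 6% of $4,433,000 = $265,980
Cap at $265,980: $45,650 is within the cap, no reduction.

Liquidated damages: $45,650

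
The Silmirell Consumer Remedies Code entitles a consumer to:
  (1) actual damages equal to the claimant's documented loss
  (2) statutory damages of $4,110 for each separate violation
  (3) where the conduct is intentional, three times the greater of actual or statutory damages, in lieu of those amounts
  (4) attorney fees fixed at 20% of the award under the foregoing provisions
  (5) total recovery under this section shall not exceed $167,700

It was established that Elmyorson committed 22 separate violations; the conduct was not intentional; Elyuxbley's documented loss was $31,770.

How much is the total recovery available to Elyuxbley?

Statutory damages: 22 × $4,110 = $90,420
Conduct not intentional: the in-lieu enhancement does not apply.
Actual plus statutory damages: $31,770 + $90,420 = $122,190
Attorney fees: 20% of $122,190 = $24,438
Total before cap: $122,190 + $24,438 = $146,628
Cap at $167,700: $146,628 is within the cap, no reduction.

$146,628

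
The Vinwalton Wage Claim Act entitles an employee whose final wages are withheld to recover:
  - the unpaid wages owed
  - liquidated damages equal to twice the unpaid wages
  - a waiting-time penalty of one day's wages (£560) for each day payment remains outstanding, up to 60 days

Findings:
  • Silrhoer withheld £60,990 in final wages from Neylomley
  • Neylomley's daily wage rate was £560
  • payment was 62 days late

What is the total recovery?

Doubled: 2 × £60,990 = £121,980
Penalty days: min(62, 60) = 60
Waiting-time penalty: 60 × £560 = £33,600
Total award: £60,990 + £121,980 + £33,600 = £216,570

Total award: £216,570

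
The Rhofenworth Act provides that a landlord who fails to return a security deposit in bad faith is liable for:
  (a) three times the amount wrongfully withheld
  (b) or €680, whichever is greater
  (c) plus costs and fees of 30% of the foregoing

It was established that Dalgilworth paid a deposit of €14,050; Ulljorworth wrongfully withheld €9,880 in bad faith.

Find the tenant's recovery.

Recovery: €38,532

Trebled: 3 × €9,880 = €29,640
Minimum €680: €29,640 meets the minimum, no increase.
Costs and fees: 30% of €29,640 = €8,892
Total recovery: €29,640 + €8,892 = €38,532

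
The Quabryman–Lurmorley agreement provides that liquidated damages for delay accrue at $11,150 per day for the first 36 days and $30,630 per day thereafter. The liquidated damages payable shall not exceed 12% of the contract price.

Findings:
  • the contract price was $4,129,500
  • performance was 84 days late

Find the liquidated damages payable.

$495,540

First 36 days: 36 × $11,150 = $401,400
Remaining days: (84 − 36) × $30,630 = $1,470,240
Accrued per-day damages: $401,400 + $1,470,240 = $1,871,640
Cap: 12% of $4,129,500 = $495,540
Cap at $495,540: $1,871,640 exceeds the cap → $495,540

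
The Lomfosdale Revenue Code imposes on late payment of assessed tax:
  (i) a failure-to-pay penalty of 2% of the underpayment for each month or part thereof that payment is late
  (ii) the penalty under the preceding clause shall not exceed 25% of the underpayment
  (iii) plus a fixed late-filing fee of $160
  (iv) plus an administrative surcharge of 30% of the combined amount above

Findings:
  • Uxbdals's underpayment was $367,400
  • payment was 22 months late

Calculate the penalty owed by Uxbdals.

$119,613

Accrued rate: 2% × 22 = 44%, capped at 25% → 25%
Failure-to-pay penalty: 25% of $367,400 = $91,850
Penalty before surcharge: $91,850 + $160 = $92,010
Administrative surcharge: 30% of $92,010 = $27,603
Total penalty: $92,010 + $27,603 = $119,613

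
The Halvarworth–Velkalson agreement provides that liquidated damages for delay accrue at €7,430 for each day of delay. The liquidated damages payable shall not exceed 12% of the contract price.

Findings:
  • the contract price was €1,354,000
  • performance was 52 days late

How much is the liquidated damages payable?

Per-day damages: 52 × €7,430 = €386,360
Cap: 12% of €1,354,000 = €162,480
Cap at €162,480: €386,360 exceeds the cap → €162,480

€162,480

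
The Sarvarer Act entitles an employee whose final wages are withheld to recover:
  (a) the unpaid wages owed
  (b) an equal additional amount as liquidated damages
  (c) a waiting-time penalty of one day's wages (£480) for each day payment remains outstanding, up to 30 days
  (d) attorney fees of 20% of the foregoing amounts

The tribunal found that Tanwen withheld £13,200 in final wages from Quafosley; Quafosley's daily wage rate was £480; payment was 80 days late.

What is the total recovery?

Total award: £48,960

Liquidated damages (equal amount): £13,200
Penalty days: min(80, 30) = 30
Waiting-time penalty: 30 × £480 = £14,400
Subtotal: £13,200 + £13,200 + £14,400 = £40,800
Attorney fees: 20% of £40,800 = £8,160
Total award: £40,800 + £8,160 = £48,960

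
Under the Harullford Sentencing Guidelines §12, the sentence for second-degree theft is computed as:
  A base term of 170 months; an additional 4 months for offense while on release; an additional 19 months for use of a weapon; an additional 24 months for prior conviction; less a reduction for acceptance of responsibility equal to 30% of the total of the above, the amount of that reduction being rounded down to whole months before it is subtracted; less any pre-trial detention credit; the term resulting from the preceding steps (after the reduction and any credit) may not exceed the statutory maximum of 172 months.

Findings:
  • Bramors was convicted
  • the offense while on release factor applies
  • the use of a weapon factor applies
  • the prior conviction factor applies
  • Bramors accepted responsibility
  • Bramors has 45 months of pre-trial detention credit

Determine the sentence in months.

107 months

Offense while on release enhancement: +4 months
Use of a weapon enhancement: +19 months
Prior conviction enhancement: +24 months
Adjusted term: 170 months + 4 months + 19 months + 24 months = 217 months
Acceptance of responsibility reduction: 30% of 217 months = 65 months (rounded down)
After reduction: 217 − 65 = 152 months
Less pre-trial detention credit: 152 months − 45 months = 107 months
Cap at 172 months: 107 months is within the cap, no reduction.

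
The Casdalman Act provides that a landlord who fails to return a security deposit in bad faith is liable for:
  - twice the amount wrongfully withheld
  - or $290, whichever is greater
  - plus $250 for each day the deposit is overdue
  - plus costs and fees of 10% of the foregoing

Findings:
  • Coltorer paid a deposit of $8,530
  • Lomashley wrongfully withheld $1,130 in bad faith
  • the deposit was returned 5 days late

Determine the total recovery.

$3,861

Doubled: 2 × $1,130 = $2,260
Minimum $290: $2,260 meets the minimum, no increase.
Late-return penalty: 5 × $250 = $1,250
Damages plus late penalty: $2,260 + $1,250 = $3,510
Costs and fees: 10% of $3,510 = $351
Total recovery: $3,510 + $351 = $3,861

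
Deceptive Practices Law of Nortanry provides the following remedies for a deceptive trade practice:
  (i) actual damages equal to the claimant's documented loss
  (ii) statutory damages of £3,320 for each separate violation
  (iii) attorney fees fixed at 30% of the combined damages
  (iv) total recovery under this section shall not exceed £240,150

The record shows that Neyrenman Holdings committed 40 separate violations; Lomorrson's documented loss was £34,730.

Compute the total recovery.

Statutory damages: 40 × £3,320 = £132,800
Combined damages: £34,730 + £132,800 = £167,530
Attorney fees: 30% of £167,530 = £50,259
Total before cap: £167,530 + £50,259 = £217,789
Cap at £240,150: £217,789 is within the cap, no reduction.

£217,789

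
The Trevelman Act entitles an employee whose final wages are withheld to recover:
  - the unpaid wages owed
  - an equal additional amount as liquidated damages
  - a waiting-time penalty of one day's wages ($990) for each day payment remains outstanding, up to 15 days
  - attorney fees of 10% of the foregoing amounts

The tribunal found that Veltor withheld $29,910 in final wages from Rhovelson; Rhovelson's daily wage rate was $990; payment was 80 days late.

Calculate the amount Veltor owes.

Liquidated damages (equal amount): $29,910
Penalty days: min(80, 15) = 15
Waiting-time penalty: 15 × $990 = $14,850
Subtotal: $29,910 + $29,910 + $14,850 = $74,670
Attorney fees: 10% of $74,670 = $7,467
Total award: $74,670 + $7,467 = $82,137

$82,137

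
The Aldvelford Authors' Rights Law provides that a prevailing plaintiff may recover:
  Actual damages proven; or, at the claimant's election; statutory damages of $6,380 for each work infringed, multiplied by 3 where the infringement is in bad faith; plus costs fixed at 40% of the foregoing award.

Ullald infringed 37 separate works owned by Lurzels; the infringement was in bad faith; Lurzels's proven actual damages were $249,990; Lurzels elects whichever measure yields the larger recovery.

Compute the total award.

Statutory damages: 37 × $6,380 = $236,060
Trebled: 3 × $236,060 = $708,180
Greater of actual damages ($249,990) or enhanced statutory damages ($708,180): $708,180
Costs: 40% of $708,180 = $283,272
Award plus costs: $708,180 + $283,272 = $991,452

$991,452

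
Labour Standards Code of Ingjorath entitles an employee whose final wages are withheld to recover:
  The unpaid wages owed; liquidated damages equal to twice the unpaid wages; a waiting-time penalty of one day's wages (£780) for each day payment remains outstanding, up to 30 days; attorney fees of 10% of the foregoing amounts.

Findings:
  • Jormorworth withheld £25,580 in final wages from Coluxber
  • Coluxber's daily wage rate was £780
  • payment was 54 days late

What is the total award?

£110,154

Doubled: 2 × £25,580 = £51,160
Penalty days: min(54, 30) = 30
Waiting-time penalty: 30 × £780 = £23,400
Subtotal: £25,580 + £51,160 + £23,400 = £100,140
Attorney fees: 10% of £100,140 = £10,014
Total award: £100,140 + £10,014 = £110,154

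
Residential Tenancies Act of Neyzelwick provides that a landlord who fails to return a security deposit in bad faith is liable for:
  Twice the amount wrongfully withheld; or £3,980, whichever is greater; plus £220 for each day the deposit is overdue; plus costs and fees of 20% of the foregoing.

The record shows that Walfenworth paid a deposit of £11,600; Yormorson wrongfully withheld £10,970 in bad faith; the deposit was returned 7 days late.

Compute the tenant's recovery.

£28,176

Doubled: 2 × £10,970 = £21,940
Minimum £3,980: £21,940 meets the minimum, no increase.
Late-return penalty: 7 × £220 = £1,540
Damages plus late penalty: £21,940 + £1,540 = £23,480
Costs and fees: 20% of £23,480 = £4,696
Total recovery: £23,480 + £4,696 = £28,176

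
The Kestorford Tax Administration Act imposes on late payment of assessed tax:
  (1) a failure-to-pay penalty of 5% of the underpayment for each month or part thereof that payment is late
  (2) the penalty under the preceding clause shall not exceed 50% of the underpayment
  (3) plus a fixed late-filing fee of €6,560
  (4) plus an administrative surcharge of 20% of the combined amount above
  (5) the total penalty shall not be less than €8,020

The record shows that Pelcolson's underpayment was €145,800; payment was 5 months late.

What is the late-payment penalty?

€51,612

Accrued rate: 5% × 5 = 25%, capped at 50% → 25%
Failure-to-pay penalty: 25% of €145,800 = €36,450
Penalty before surcharge: €36,450 + €6,560 = €43,010
Administrative surcharge: 20% of €43,010 = €8,602
Total penalty: €43,010 + €8,602 = €51,612
Minimum €8,020: €51,612 meets the minimum, no increase.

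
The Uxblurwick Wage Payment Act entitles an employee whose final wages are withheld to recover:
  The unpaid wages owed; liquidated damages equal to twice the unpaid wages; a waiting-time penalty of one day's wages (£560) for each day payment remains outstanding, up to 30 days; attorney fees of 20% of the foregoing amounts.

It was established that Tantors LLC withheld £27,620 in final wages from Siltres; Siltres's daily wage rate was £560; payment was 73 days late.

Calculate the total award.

£119,592

Doubled: 2 × £27,620 = £55,240
Penalty days: min(73, 30) = 30
Waiting-time penalty: 30 × £560 = £16,800
Subtotal: £27,620 + £55,240 + £16,800 = £99,660
Attorney fees: 20% of £99,660 = £19,932
Total award: £99,660 + £19,932 = £119,592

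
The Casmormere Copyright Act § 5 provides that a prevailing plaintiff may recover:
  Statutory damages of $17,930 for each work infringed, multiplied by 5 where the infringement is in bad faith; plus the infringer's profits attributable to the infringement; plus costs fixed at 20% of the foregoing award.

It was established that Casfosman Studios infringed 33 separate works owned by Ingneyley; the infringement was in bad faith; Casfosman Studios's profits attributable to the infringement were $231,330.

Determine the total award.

Statutory damages: 33 × $17,930 = $591,690
Multiplied by 5: 5 × $591,690 = $2,958,450
Combined award: $2,958,450 + $231,330 = $3,189,780
Costs: 20% of $3,189,780 = $637,956
Award plus costs: $3,189,780 + $637,956 = $3,827,736

Award: $3,827,736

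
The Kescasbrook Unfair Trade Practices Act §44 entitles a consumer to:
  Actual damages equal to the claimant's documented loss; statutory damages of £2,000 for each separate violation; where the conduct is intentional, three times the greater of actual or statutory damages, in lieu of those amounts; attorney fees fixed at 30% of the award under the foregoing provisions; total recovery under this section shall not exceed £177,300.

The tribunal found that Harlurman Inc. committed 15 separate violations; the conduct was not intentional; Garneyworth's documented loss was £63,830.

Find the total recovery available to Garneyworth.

Statutory damages: 15 × £2,000 = £30,000
Conduct not intentional: the in-lieu enhancement does not apply.
Actual plus statutory damages: £63,830 + £30,000 = £93,830
Attorney fees: 30% of £93,830 = £28,149
Total before cap: £93,830 + £28,149 = £121,979
Cap at £177,300: £121,979 is within the cap, no reduction.

Total recovery: £121,979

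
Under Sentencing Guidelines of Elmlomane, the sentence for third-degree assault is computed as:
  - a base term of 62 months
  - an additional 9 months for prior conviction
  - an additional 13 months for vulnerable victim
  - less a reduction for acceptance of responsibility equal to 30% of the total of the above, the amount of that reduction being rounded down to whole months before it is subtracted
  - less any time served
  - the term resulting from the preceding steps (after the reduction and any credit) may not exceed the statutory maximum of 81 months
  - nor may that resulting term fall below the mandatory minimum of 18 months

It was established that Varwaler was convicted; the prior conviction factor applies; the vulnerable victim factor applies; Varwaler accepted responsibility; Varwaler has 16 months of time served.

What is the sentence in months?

43 months

Prior conviction enhancement: +9 months
Vulnerable victim enhancement: +13 months
Adjusted term: 62 months + 9 months + 13 months = 84 months
Acceptance of responsibility reduction: 30% of 84 months = 25 months (rounded down)
After reduction: 84 − 25 = 59 months
Less time served: 59 months − 16 months = 43 months
Cap at 81 months: 43 months is within the cap, no reduction.
Minimum 18 months: 43 months meets the minimum, no increase.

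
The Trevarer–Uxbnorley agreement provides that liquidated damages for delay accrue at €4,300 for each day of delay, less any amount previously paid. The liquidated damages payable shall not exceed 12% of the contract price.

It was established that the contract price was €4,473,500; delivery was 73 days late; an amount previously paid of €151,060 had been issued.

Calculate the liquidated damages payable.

Liquidated damages: €162,840

Per-day damages: 73 × €4,300 = €313,900
Less amount previously paid: €313,900 − €151,060 = €162,840
Cap: 12% of €4,473,500 = €536,820
Cap at €536,820: €162,840 is within the cap, no reduction.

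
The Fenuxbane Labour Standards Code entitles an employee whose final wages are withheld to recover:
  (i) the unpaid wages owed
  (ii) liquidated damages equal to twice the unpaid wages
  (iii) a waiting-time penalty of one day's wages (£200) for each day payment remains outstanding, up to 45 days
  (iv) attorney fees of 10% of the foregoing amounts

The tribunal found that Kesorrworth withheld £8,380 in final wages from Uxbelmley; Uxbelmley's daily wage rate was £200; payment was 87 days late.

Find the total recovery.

Doubled: 2 × £8,380 = £16,760
Penalty days: min(87, 45) = 45
Waiting-time penalty: 45 × £200 = £9,000
Subtotal: £8,380 + £16,760 + £9,000 = £34,140
Attorney fees: 10% of £34,140 = £3,414
Total award: £34,140 + £3,414 = £37,554

Total award: £37,554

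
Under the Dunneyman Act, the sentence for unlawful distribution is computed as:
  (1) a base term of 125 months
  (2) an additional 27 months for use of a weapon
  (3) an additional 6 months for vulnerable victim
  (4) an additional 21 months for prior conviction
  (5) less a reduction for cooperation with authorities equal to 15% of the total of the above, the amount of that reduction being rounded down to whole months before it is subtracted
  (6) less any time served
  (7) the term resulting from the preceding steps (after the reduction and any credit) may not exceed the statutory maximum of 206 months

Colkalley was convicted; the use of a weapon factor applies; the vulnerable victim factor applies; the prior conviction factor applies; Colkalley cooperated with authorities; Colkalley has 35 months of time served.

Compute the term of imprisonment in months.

Sentence: 118 months

Use of a weapon enhancement: +27 months
Vulnerable victim enhancement: +6 months
Prior conviction enhancement: +21 months
Adjusted term: 125 months + 27 months + 6 months + 21 months = 179 months
Cooperation with authorities reduction: 15% of 179 months = 26 months (rounded down)
After reduction: 179 − 26 = 153 months
Less time served: 153 months − 35 months = 118 months
Cap at 206 months: 118 months is within the cap, no reduction.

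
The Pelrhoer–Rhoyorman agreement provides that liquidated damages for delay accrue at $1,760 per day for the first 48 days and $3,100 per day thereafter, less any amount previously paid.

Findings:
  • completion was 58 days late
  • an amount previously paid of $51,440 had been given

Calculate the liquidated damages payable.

First 48 days: 48 × $1,760 = $84,480
Remaining days: (58 − 48) × $3,100 = $31,000
Accrued per-day damages: $84,480 + $31,000 = $115,480
Less amount previously paid: $115,480 − $51,440 = $64,040

$64,040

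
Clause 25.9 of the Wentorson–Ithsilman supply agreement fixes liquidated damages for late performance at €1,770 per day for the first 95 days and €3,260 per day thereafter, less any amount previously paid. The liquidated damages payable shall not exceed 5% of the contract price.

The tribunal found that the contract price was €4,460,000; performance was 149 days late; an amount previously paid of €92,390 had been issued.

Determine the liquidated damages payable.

€223,000

First 95 days: 95 × €1,770 = €168,150
Remaining days: (149 − 95) × €3,260 = €176,040
Accrued per-day damages: €168,150 + €176,040 = €344,190
Less amount previously paid: €344,190 − €92,390 = €251,800
Cap: 5% of €4,460,000 = €223,000
Cap at €223,000: €251,800 exceeds the cap → €223,000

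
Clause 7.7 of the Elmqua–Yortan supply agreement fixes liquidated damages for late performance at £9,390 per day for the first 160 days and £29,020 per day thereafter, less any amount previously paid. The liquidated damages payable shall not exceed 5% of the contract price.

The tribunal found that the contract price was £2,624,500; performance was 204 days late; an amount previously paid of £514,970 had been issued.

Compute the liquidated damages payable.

£131,225

First 160 days: 160 × £9,390 = £1,502,400
Remaining days: (204 − 160) × £29,020 = £1,276,880
Accrued per-day damages: £1,502,400 + £1,276,880 = £2,779,280
Less amount previously paid: £2,779,280 − £514,970 = £2,264,310
Cap: 5% of £2,624,500 = £131,225
Cap at £131,225: £2,264,310 exceeds the cap → £131,225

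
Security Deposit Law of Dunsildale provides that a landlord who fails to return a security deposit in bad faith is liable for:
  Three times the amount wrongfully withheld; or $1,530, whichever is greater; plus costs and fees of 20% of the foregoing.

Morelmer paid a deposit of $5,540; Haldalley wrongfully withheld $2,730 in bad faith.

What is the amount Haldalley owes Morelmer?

Trebled: 3 × $2,730 = $8,190
Minimum $1,530: $8,190 meets the minimum, no increase.
Costs and fees: 20% of $8,190 = $1,638
Total recovery: $8,190 + $1,638 = $9,828

$9,828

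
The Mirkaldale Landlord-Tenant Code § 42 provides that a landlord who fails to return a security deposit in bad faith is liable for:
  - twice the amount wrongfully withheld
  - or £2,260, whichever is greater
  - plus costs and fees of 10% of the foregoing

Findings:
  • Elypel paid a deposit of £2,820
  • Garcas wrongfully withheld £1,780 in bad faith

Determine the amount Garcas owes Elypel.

£3,916

Doubled: 2 × £1,780 = £3,560
Minimum £2,260: £3,560 meets the minimum, no increase.
Costs and fees: 10% of £3,560 = £356
Total recovery: £3,560 + £356 = £3,916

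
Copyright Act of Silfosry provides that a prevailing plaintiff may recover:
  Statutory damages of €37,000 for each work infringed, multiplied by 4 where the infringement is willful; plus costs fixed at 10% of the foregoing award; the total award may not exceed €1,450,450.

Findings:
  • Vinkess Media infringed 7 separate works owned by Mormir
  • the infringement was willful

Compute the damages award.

Statutory damages: 7 × €37,000 = €259,000
Multiplied by 4: 4 × €259,000 = €1,036,000
Costs: 10% of €1,036,000 = €103,600
Award plus costs: €1,036,000 + €103,600 = €1,139,600
Cap at €1,450,450: €1,139,600 is within the cap, no reduction.

€1,139,600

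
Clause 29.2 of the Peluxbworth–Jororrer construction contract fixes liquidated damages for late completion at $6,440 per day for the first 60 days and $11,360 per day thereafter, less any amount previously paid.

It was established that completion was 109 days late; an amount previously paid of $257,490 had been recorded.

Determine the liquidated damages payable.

$685,550

First 60 days: 60 × $6,440 = $386,400
Remaining days: (109 − 60) × $11,360 = $556,640
Accrued per-day damages: $386,400 + $556,640 = $943,040
Less amount previously paid: $943,040 − $257,490 = $685,550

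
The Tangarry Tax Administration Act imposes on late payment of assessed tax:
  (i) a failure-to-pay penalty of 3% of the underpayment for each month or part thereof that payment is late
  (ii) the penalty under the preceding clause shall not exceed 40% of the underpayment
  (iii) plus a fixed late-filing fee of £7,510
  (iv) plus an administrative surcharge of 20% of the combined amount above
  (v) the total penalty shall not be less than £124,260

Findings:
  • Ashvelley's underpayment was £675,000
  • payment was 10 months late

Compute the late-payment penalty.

£252,012

Accrued rate: 3% × 10 = 30%, capped at 40% → 30%
Failure-to-pay penalty: 30% of £675,000 = £202,500
Penalty before surcharge: £202,500 + £7,510 = £210,010
Administrative surcharge: 20% of £210,010 = £42,002
Total penalty: £210,010 + £42,002 = £252,012
Minimum £124,260: £252,012 meets the minimum, no increase.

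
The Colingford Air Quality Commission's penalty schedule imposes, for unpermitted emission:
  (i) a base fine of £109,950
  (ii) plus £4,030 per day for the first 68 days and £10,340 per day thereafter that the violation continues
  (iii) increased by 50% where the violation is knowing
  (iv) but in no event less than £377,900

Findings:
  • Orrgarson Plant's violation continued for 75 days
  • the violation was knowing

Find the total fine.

First 68 days: 68 × £4,030 = £274,040
Remaining days: (75 − 68) × £10,340 = £72,380
Per-day component: £274,040 + £72,380 = £346,420
Base plus per-day: £109,950 + £346,420 = £456,370
Enhancement: 50% of £456,370 = £228,185
Enhanced fine: £456,370 + £228,185 = £684,555
Minimum £377,900: £684,555 meets the minimum, no increase.

£684,555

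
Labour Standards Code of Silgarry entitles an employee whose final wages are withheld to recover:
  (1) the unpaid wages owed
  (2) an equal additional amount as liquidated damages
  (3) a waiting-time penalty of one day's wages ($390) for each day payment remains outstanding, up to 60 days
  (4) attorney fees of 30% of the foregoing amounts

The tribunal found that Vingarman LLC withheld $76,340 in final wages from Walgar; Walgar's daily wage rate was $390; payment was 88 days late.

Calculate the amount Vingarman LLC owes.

Total award: $228,904

Liquidated damages (equal amount): $76,340
Penalty days: min(88, 60) = 60
Waiting-time penalty: 60 × $390 = $23,400
Subtotal: $76,340 + $76,340 + $23,400 = $176,080
Attorney fees: 30% of $176,080 = $52,824
Total award: $176,080 + $52,824 = $228,904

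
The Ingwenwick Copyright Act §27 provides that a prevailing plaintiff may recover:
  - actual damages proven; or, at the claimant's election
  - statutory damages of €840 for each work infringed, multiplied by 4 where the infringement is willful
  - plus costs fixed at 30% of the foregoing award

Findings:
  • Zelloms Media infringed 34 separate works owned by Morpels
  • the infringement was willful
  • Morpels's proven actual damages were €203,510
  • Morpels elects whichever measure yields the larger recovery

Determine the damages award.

Statutory damages: 34 × €840 = €28,560
Multiplied by 4: 4 × €28,560 = €114,240
Greater of actual damages (€203,510) or enhanced statutory damages (€114,240): €203,510
Costs: 30% of €203,510 = €61,053
Award plus costs: €203,510 + €61,053 = €264,563

€264,563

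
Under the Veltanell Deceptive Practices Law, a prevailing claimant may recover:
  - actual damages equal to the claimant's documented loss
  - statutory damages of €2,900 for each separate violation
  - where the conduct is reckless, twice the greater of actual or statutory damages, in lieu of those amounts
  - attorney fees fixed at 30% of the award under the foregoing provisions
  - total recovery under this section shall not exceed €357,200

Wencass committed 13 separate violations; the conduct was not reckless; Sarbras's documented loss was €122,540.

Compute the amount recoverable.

€208,312

Statutory damages: 13 × €2,900 = €37,700
Conduct not reckless: the in-lieu enhancement does not apply.
Actual plus statutory damages: €122,540 + €37,700 = €160,240
Attorney fees: 30% of €160,240 = €48,072
Total before cap: €160,240 + €48,072 = €208,312
Cap at €357,200: €208,312 is within the cap, no reduction.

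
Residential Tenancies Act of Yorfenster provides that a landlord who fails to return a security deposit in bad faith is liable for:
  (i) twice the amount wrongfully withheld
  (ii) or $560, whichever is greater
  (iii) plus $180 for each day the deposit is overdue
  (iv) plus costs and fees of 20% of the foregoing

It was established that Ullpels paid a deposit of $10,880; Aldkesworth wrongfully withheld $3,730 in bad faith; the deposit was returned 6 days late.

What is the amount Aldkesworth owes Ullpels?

$10,248

Doubled: 2 × $3,730 = $7,460
Minimum $560: $7,460 meets the minimum, no increase.
Late-return penalty: 6 × $180 = $1,080
Damages plus late penalty: $7,460 + $1,080 = $8,540
Costs and fees: 20% of $8,540 = $1,708
Total recovery: $8,540 + $1,708 = $10,248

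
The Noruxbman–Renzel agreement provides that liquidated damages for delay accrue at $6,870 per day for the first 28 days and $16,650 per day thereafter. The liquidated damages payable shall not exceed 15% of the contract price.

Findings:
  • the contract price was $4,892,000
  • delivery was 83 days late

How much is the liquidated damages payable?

First 28 days: 28 × $6,870 = $192,360
Remaining days: (83 − 28) × $16,650 = $915,750
Accrued per-day damages: $192,360 + $915,750 = $1,108,110
Cap: 15% of $4,892,000 = $733,800
Cap at $733,800: $1,108,110 exceeds the cap → $733,800

$733,800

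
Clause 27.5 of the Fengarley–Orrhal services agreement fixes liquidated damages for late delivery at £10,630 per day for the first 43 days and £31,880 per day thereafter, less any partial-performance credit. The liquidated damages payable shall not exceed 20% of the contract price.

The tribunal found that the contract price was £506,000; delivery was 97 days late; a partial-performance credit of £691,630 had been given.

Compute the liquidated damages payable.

£101,200

First 43 days: 43 × £10,630 = £457,090
Remaining days: (97 − 43) × £31,880 = £1,721,520
Accrued per-day damages: £457,090 + £1,721,520 = £2,178,610
Less partial-performance credit: £2,178,610 − £691,630 = £1,486,980
Cap: 20% of £506,000 = £101,200
Cap at £101,200: £1,486,980 exceeds the cap → £101,200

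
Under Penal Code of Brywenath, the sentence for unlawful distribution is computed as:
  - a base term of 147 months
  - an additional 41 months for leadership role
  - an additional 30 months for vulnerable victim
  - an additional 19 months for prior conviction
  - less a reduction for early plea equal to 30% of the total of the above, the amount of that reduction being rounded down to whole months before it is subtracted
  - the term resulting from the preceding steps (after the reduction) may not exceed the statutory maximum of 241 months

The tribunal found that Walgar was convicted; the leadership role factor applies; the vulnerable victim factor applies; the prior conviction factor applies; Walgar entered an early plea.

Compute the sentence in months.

Leadership role enhancement: +41 months
Vulnerable victim enhancement: +30 months
Prior conviction enhancement: +19 months
Adjusted term: 147 months + 41 months + 30 months + 19 months = 237 months
Early plea reduction: 30% of 237 months = 71 months (rounded down)
After reduction: 237 − 71 = 166 months
Cap at 241 months: 166 months is within the cap, no reduction.

166 months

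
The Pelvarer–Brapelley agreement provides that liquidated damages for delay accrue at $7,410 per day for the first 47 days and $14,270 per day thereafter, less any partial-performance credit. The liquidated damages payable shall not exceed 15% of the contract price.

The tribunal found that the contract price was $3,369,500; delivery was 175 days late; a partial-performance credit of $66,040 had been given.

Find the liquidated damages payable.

First 47 days: 47 × $7,410 = $348,270
Remaining days: (175 − 47) × $14,270 = $1,826,560
Accrued per-day damages: $348,270 + $1,826,560 = $2,174,830
Less partial-performance credit: $2,174,830 − $66,040 = $2,108,790
Cap: 15% of $3,369,500 = $505,425
Cap at $505,425: $2,108,790 exceeds the cap → $505,425

Liquidated damages: $505,425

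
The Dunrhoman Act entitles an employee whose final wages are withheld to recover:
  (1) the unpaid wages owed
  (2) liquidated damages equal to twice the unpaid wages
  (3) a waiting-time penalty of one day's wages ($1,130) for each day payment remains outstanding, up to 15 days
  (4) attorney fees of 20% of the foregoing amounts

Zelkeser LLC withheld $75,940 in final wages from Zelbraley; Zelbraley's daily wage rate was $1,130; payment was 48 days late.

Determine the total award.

Doubled: 2 × $75,940 = $151,880
Penalty days: min(48, 15) = 15
Waiting-time penalty: 15 × $1,130 = $16,950
Subtotal: $75,940 + $151,880 + $16,950 = $244,770
Attorney fees: 20% of $244,770 = $48,954
Total award: $244,770 + $48,954 = $293,724

$293,724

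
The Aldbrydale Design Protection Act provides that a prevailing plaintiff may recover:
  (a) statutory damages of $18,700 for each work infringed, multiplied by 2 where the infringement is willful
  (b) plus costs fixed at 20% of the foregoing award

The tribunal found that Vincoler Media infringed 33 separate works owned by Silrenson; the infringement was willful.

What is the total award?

$1,481,040

Statutory damages: 33 × $18,700 = $617,100
Doubled: 2 × $617,100 = $1,234,200
Costs: 20% of $1,234,200 = $246,840
Award plus costs: $1,234,200 + $246,840 = $1,481,040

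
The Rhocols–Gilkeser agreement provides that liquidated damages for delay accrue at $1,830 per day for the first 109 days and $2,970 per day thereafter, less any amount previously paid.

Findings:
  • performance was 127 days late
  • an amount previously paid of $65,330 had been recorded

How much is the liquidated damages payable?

$187,600

First 109 days: 109 × $1,830 = $199,470
Remaining days: (127 − 109) × $2,970 = $53,460
Accrued per-day damages: $199,470 + $53,460 = $252,930
Less amount previously paid: $252,930 − $65,330 = $187,600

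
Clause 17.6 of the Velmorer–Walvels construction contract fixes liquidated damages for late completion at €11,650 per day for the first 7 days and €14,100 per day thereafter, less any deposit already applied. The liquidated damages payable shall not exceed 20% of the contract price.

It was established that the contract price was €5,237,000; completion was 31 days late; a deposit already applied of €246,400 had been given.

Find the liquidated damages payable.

€173,550

First 7 days: 7 × €11,650 = €81,550
Remaining days: (31 − 7) × €14,100 = €338,400
Accrued per-day damages: €81,550 + €338,400 = €419,950
Less deposit already applied: €419,950 − €246,400 = €173,550
Cap: 20% of €5,237,000 = €1,047,400
Cap at €1,047,400: €173,550 is within the cap, no reduction.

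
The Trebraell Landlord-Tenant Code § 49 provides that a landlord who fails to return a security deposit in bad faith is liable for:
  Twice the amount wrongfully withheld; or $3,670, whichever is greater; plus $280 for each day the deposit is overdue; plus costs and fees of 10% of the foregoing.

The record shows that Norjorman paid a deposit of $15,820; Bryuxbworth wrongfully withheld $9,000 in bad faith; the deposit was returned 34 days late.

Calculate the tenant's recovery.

$30,272

Doubled: 2 × $9,000 = $18,000
Minimum $3,670: $18,000 meets the minimum, no increase.
Late-return penalty: 34 × $280 = $9,520
Damages plus late penalty: $18,000 + $9,520 = $27,520
Costs and fees: 10% of $27,520 = $2,752
Total recovery: $27,520 + $2,752 = $30,272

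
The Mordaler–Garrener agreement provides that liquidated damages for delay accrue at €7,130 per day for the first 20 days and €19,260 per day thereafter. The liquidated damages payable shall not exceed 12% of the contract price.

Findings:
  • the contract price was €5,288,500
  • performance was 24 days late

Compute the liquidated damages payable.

First 20 days: 20 × €7,130 = €142,600
Remaining days: (24 − 20) × €19,260 = €77,040
Accrued per-day damages: €142,600 + €77,040 = €219,640
Cap: 12% of €5,288,500 = €634,620
Cap at €634,620: €219,640 is within the cap, no reduction.

Liquidated damages: €219,640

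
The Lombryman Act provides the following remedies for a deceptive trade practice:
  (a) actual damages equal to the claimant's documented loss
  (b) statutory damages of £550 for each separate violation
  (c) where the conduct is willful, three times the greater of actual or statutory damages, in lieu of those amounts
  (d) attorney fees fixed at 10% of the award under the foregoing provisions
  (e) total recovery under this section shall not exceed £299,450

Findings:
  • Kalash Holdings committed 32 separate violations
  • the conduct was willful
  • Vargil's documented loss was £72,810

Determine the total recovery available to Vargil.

£240,273

Statutory damages: 32 × £550 = £17,600
Greater of actual damages (£72,810) or statutory damages (£17,600): £72,810
Trebled: 3 × £72,810 = £218,430
Attorney fees: 10% of £218,430 = £21,843
Total before cap: £218,430 + £21,843 = £240,273
Cap at £299,450: £240,273 is within the cap, no reduction.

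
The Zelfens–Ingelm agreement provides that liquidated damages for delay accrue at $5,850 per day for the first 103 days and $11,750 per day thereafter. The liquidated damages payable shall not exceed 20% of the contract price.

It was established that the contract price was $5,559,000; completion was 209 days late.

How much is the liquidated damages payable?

$1,111,800

First 103 days: 103 × $5,850 = $602,550
Remaining days: (209 − 103) × $11,750 = $1,245,500
Accrued per-day damages: $602,550 + $1,245,500 = $1,848,050
Cap: 20% of $5,559,000 = $1,111,800
Cap at $1,111,800: $1,848,050 exceeds the cap → $1,111,800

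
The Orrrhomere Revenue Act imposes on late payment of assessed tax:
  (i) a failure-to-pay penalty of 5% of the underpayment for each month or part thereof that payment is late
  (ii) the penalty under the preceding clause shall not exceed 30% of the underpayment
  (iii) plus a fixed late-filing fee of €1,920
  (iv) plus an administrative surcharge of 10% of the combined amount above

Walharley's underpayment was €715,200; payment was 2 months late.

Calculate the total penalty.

Accrued rate: 5% × 2 = 10%, capped at 30% → 10%
Failure-to-pay penalty: 10% of €715,200 = €71,520
Penalty before surcharge: €71,520 + €1,920 = €73,440
Administrative surcharge: 10% of €73,440 = €7,344
Total penalty: €73,440 + €7,344 = €80,784

€80,784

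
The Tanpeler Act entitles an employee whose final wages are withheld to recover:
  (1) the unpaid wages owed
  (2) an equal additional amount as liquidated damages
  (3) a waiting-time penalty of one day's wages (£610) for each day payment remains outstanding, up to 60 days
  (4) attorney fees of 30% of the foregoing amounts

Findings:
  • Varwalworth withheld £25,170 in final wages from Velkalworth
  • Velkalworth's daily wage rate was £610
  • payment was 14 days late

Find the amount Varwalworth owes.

£76,544

Liquidated damages (equal amount): £25,170
Penalty days: min(14, 60) = 14
Waiting-time penalty: 14 × £610 = £8,540
Subtotal: £25,170 + £25,170 + £8,540 = £58,880
Attorney fees: 30% of £58,880 = £17,664
Total award: £58,880 + £17,664 = £76,544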